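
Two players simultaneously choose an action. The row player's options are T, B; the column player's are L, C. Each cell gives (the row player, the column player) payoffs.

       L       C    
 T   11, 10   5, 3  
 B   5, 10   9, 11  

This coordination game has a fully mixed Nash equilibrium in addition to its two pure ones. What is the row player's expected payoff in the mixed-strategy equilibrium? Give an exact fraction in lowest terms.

The column player mixes with probability q on L, chosen so the row player is indifferent: 11q + 5(1−q) = 5q + 9(1−q) gives q = 2/5.
The row player's expected payoff (from either row, since indifferent) is 11·2/5 + 5·3/5 = 37/5.

37/5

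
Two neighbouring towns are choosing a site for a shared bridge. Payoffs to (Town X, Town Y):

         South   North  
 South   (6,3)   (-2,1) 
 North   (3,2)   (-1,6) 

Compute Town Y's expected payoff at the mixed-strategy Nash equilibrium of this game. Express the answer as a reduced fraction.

8/3

Town X mixes with probability p on South, chosen so Town Y is indifferent: 3p + 2(1−p) = 1p + 6(1−p) gives p = 2/3.
Town Y's expected payoff is 3·2/3 + 2·1/3 = 8/3.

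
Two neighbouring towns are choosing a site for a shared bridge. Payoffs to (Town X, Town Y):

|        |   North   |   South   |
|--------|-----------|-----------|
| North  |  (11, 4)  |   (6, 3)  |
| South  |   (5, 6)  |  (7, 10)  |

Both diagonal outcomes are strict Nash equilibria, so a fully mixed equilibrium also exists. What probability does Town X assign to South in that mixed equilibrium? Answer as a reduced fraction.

1/5

Town X's mix p on North must make Town Y indifferent between North and South.
Town Y's payoff from North: 4p + 6(1−p). From South: 3p + 10(1−p).
Set equal: 1p = 4(1−p) → p = 4/5.
Probability on South is 1 − 4/5 = 1/5.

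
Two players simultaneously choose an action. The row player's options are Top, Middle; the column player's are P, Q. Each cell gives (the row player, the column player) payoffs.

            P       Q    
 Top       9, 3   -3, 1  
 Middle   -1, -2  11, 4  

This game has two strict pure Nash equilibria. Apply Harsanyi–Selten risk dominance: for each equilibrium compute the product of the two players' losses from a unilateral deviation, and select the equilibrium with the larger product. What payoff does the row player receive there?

At (Top, P): the row player loses 9 − (-1) = 10 by deviating; the column player loses 3 − 1 = 2. Product = 10·2 = 20.
At (Middle, Q): the row player loses 11 − (-3) = 14 by deviating; the column player loses 4 − (-2) = 6. Product = 14·6 = 84.
84 > 20, so (Middle, Q) is risk-dominant. The row player's payoff there is 11.

11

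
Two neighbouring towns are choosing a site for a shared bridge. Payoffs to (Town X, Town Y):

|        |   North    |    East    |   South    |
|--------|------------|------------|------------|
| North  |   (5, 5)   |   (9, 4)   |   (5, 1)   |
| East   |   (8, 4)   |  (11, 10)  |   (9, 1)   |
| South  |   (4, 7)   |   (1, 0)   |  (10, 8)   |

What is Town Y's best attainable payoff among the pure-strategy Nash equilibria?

10

Both East is a pure NE (Town X: 11 ≥ 9; Town Y: 10 ≥ 4). Town Y gets 10.
Both South is a pure NE (Town X: 10 ≥ 9; Town Y: 8 ≥ 7). Town Y gets 8.
Every other cell has a profitable deviation for at least one player. Highest of {10, 8} is 10.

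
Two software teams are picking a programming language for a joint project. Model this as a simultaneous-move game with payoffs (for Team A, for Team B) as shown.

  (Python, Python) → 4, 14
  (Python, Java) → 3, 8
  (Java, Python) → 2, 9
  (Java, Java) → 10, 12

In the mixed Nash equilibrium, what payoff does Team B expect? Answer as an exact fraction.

32/3

Team A mixes with probability p on Python, chosen so Team B is indifferent: 14p + 9(1−p) = 8p + 12(1−p) gives p = 1/3.
Team B's expected payoff is 14·1/3 + 9·2/3 = 32/3.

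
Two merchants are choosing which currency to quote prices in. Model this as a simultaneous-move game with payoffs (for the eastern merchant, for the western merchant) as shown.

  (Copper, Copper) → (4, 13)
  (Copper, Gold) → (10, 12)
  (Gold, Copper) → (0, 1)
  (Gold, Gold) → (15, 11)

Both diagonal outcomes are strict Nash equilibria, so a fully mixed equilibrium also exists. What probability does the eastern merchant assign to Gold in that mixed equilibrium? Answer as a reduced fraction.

The eastern merchant's mix p on Copper must make the western merchant indifferent between Copper and Gold.
The western merchant's payoff from Copper: 13p + 1(1−p). From Gold: 12p + 11(1−p).
Set equal: 1p = 10(1−p) → p = 10/11.
Probability on Gold is 1 − 10/11 = 1/11.

1/11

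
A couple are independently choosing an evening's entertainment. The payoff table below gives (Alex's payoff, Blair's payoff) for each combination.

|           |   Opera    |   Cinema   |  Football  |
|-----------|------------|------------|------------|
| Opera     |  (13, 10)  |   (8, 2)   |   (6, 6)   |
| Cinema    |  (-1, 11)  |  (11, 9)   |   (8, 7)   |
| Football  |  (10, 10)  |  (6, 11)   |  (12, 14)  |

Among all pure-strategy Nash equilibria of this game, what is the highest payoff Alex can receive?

Both Opera is a pure NE (Alex: 13 ≥ 10; Blair: 10 ≥ 6). Alex gets 13.
Both Football is a pure NE (Alex: 12 ≥ 8; Blair: 14 ≥ 11). Alex gets 12.
Every other cell has a profitable deviation for at least one player. Highest of {13, 12} is 13.

13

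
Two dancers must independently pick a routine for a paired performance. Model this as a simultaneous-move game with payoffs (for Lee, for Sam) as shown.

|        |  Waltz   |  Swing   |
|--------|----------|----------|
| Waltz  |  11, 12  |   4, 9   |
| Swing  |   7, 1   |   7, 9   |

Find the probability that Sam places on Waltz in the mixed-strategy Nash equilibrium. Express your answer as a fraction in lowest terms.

3/7

Sam's mix q on Waltz must make Lee indifferent between Waltz and Swing.
Lee's payoff from Waltz: 11q + 4(1−q). From Swing: 7q + 7(1−q).
Set equal: 4q = 3(1−q) → q = 3/7.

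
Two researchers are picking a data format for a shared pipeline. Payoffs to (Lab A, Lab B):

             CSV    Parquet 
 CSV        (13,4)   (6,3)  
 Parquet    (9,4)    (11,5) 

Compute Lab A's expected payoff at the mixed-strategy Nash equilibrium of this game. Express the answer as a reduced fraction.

Lab B mixes with probability q on CSV, chosen so Lab A is indifferent: 13q + 6(1−q) = 9q + 11(1−q) gives q = 5/9.
Lab A's expected payoff (from either row, since indifferent) is 13·5/9 + 6·4/9 = 89/9.

89/9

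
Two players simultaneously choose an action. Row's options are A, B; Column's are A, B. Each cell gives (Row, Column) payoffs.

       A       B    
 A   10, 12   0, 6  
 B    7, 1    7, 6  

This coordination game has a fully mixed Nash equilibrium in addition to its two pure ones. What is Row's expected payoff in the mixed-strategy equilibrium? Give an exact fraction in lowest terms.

Column mixes with probability q on A, chosen so Row is indifferent: 10q + 0(1−q) = 7q + 7(1−q) gives q = 7/10.
Row's expected payoff (from either row, since indifferent) is 10·7/10 + 0·3/10 = 7.

7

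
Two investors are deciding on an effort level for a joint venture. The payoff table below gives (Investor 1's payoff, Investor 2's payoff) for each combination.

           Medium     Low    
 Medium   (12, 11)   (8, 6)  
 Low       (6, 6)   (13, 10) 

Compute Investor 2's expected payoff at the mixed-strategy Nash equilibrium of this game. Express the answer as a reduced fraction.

Investor 1 mixes with probability p on Medium, chosen so Investor 2 is indifferent: 11p + 6(1−p) = 6p + 10(1−p) gives p = 4/9.
Investor 2's expected payoff is 11·4/9 + 6·5/9 = 74/9.

74/9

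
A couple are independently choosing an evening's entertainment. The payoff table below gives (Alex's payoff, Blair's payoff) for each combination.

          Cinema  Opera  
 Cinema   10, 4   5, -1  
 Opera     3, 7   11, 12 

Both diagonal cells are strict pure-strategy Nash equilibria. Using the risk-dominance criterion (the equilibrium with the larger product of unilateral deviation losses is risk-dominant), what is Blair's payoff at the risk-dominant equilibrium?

4

At both Cinema: Alex loses 10 − 3 = 7 by deviating; Blair loses 4 − (-1) = 5. Product = 7·5 = 35.
At both Opera: Alex loses 11 − 5 = 6 by deviating; Blair loses 12 − 7 = 5. Product = 6·5 = 30.
35 > 30, so both Cinema is risk-dominant. Blair's payoff there is 4.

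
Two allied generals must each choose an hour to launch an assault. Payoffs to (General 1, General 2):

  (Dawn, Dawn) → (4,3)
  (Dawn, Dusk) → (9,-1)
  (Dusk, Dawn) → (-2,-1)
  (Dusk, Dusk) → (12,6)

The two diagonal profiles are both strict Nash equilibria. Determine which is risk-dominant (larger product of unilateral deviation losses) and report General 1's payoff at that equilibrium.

4

At both Dawn: General 1 loses 4 − (-2) = 6 by deviating; General 2 loses 3 − (-1) = 4. Product = 6·4 = 24.
At both Dusk: General 1 loses 12 − 9 = 3 by deviating; General 2 loses 6 − (-1) = 7. Product = 3·7 = 21.
24 > 21, so both Dawn is risk-dominant. General 1's payoff there is 4.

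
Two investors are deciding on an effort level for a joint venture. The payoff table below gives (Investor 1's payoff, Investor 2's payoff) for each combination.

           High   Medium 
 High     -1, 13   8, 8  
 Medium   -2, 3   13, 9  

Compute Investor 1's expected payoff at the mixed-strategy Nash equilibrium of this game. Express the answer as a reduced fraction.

1/2

Investor 2 mixes with probability q on High, chosen so Investor 1 is indifferent: (-1)q + 8(1−q) = (-2)q + 13(1−q) gives q = 5/6.
Investor 1's expected payoff (from either row, since indifferent) is (-1)·5/6 + 8·1/6 = 1/2.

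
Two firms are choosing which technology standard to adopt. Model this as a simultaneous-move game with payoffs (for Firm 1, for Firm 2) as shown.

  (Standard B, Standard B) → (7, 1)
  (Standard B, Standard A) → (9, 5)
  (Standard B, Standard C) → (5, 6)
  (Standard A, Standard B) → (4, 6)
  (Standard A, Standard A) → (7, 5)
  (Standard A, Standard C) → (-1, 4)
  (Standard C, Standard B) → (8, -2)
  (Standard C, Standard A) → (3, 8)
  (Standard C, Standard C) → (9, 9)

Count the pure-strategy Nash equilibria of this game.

1

Both Standard C: Firm 1 gets 9 (best alternative 5); Firm 2 gets 9 (best alternative 8). Neither deviates — NE.
Both Standard B is not a NE: Firm 1 would switch to Standard C (8 > 7).
No other cell survives both best-response checks, so there is 1 pure NE.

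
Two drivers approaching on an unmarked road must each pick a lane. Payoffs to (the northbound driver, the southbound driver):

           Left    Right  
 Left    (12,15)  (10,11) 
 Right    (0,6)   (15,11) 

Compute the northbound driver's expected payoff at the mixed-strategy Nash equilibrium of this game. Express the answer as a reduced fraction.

The southbound driver mixes with probability q on Left, chosen so the northbound driver is indifferent: 12q + 10(1−q) = 0q + 15(1−q) gives q = 5/17.
The northbound driver's expected payoff (from either row, since indifferent) is 12·5/17 + 10·12/17 = 180/17.

180/17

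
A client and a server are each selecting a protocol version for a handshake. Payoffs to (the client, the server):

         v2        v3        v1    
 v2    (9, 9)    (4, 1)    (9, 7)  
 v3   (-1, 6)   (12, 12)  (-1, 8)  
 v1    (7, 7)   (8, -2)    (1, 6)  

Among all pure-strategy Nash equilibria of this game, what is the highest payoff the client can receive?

12

Both v2 is a pure NE (the client: 9 ≥ 7; the server: 9 ≥ 7). The client gets 9.
Both v3 is a pure NE (the client: 12 ≥ 8; the server: 12 ≥ 8). The client gets 12.
Every other cell has a profitable deviation for at least one player. Highest of {9, 12} is 12.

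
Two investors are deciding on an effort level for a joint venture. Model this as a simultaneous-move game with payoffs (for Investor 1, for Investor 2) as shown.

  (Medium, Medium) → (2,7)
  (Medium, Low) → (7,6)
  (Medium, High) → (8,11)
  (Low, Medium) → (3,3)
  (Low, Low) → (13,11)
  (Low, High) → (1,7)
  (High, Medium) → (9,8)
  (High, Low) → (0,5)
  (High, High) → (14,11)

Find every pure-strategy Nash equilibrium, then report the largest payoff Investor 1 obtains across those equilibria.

14

Both Low is a pure NE (Investor 1: 13 ≥ 7; Investor 2: 11 ≥ 7). Investor 1 gets 13.
Both High is a pure NE (Investor 1: 14 ≥ 8; Investor 2: 11 ≥ 8). Investor 1 gets 14.
Every other cell has a profitable deviation for at least one player. Highest of {13, 14} is 14.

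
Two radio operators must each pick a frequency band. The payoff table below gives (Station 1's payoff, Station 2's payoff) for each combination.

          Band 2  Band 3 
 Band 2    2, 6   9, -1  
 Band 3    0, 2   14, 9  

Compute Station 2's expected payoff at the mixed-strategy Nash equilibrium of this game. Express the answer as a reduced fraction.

4

Station 1 mixes with probability p on Band 2, chosen so Station 2 is indifferent: 6p + 2(1−p) = (-1)p + 9(1−p) gives p = 1/2.
Station 2's expected payoff is 6·1/2 + 2·1/2 = 4.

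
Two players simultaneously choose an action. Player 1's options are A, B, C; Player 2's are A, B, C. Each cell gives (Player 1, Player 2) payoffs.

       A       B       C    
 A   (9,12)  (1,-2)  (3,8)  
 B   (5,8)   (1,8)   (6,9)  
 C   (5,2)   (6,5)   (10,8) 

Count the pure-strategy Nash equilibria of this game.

2

Both A: Player 1 gets 9 (best alternative 5); Player 2 gets 12 (best alternative 8). Neither deviates — NE.
Both C: Player 1 gets 10 (best alternative 6); Player 2 gets 8 (best alternative 5). Neither deviates — NE.
Both B is not a NE: Player 1 would switch to C (6 > 1).
No other cell survives both best-response checks, so there are 2 pure NE.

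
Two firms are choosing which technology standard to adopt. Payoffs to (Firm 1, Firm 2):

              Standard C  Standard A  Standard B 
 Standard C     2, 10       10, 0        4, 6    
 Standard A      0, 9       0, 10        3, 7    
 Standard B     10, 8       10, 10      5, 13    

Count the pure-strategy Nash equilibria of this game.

1

Both Standard B: Firm 1 gets 5 (best alternative 4); Firm 2 gets 13 (best alternative 10). Neither deviates — NE.
Both Standard C is not a NE: Firm 1 would switch to Standard B (10 > 2).
No other cell survives both best-response checks, so there is 1 pure NE.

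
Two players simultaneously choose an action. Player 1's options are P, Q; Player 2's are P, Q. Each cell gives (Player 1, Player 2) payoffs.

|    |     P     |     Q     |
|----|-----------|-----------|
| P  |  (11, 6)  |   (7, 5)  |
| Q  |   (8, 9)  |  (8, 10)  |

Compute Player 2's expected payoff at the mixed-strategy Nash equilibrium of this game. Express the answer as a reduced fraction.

Player 1 mixes with probability p on P, chosen so Player 2 is indifferent: 6p + 9(1−p) = 5p + 10(1−p) gives p = 1/2.
Player 2's expected payoff is 6·1/2 + 9·1/2 = 15/2.

15/2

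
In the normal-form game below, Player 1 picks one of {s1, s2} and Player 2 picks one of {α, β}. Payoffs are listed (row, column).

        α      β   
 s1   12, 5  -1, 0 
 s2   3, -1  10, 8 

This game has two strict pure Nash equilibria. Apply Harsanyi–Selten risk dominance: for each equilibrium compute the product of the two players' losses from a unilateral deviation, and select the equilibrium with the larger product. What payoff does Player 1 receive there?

10

At (s1, α): Player 1 loses 12 − 3 = 9 by deviating; Player 2 loses 5 − 0 = 5. Product = 9·5 = 45.
At (s2, β): Player 1 loses 10 − (-1) = 11 by deviating; Player 2 loses 8 − (-1) = 9. Product = 11·9 = 99.
99 > 45, so (s2, β) is risk-dominant. Player 1's payoff there is 10.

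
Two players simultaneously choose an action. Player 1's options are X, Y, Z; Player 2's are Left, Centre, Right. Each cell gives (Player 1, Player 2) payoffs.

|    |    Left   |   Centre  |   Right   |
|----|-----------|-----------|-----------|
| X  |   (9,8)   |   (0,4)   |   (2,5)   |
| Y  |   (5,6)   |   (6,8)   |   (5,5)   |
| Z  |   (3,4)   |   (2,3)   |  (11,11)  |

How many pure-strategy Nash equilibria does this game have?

(X, Left): Player 1 gets 9 (best alternative 5); Player 2 gets 8 (best alternative 5). Neither deviates — NE.
(Y, Centre): Player 1 gets 6 (best alternative 2); Player 2 gets 8 (best alternative 6). Neither deviates — NE.
(Z, Right): Player 1 gets 11 (best alternative 5); Player 2 gets 11 (best alternative 4). Neither deviates — NE.
(Y, Left) is not a NE: Player 1 would switch to X (9 > 5).
No other cell survives both best-response checks, so there are 3 pure NE.

3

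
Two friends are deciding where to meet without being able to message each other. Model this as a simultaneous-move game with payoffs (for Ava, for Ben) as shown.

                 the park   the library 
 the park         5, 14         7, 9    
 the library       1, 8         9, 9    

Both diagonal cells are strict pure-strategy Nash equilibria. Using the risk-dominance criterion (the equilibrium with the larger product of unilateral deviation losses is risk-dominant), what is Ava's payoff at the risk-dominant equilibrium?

5

At both the park: Ava loses 5 − 1 = 4 by deviating; Ben loses 14 − 9 = 5. Product = 4·5 = 20.
At both the library: Ava loses 9 − 7 = 2 by deviating; Ben loses 9 − 8 = 1. Product = 2·1 = 2.
20 > 2, so both the park is risk-dominant. Ava's payoff there is 5.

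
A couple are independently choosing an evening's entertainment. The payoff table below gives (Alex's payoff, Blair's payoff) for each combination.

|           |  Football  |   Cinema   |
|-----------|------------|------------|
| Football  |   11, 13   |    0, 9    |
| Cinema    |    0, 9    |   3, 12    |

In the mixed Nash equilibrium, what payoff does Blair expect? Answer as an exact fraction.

Alex mixes with probability p on Football, chosen so Blair is indifferent: 13p + 9(1−p) = 9p + 12(1−p) gives p = 3/7.
Blair's expected payoff is 13·3/7 + 9·4/7 = 75/7.

75/7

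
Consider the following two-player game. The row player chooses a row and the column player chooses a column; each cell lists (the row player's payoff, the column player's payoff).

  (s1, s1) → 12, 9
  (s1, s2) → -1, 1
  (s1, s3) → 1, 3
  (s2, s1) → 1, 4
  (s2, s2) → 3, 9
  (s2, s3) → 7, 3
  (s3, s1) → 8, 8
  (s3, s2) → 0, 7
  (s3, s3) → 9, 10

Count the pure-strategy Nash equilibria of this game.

Both s1: the row player gets 12 (best alternative 8); the column player gets 9 (best alternative 3). Neither deviates — NE.
Both s2: the row player gets 3 (best alternative 0); the column player gets 9 (best alternative 4). Neither deviates — NE.
Both s3: the row player gets 9 (best alternative 7); the column player gets 10 (best alternative 8). Neither deviates — NE.
(s3, s2) is not a NE: the row player would switch to s2 (3 > 0).
No other cell survives both best-response checks, so there are 3 pure NE.

3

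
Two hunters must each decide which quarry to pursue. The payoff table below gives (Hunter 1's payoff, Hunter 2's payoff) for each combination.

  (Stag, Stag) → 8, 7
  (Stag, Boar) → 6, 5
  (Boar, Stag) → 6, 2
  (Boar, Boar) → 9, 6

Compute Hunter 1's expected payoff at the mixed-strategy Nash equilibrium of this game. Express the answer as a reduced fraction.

36/5

Hunter 2 mixes with probability q on Stag, chosen so Hunter 1 is indifferent: 8q + 6(1−q) = 6q + 9(1−q) gives q = 3/5.
Hunter 1's expected payoff (from either row, since indifferent) is 8·3/5 + 6·2/5 = 36/5.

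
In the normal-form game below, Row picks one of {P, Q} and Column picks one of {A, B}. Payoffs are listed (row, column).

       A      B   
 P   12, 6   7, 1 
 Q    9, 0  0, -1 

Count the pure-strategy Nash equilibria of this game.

(P, A): Row gets 12 (best alternative 9); Column gets 6 (best alternative 1). Neither deviates — NE.
(Q, B) is not a NE: Row would switch to P (7 > 0).
No other cell survives both best-response checks, so there is 1 pure NE.

1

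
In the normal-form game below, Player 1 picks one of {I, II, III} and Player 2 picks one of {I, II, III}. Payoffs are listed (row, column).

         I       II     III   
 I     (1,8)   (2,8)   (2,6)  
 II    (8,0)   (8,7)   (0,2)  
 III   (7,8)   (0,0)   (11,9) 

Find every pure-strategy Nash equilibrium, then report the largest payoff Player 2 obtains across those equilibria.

9

Both II is a pure NE (Player 1: 8 ≥ 2; Player 2: 7 ≥ 2). Player 2 gets 7.
Both III is a pure NE (Player 1: 11 ≥ 2; Player 2: 9 ≥ 8). Player 2 gets 9.
Every other cell has a profitable deviation for at least one player. Highest of {7, 9} is 9.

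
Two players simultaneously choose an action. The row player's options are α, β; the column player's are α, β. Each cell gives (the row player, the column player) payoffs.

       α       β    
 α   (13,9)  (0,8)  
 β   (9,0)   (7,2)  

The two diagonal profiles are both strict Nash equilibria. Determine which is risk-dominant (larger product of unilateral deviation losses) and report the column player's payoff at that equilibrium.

2

At both α: the row player loses 13 − 9 = 4 by deviating; the column player loses 9 − 8 = 1. Product = 4·1 = 4.
At both β: the row player loses 7 − 0 = 7 by deviating; the column player loses 2 − 0 = 2. Product = 7·2 = 14.
14 > 4, so both β is risk-dominant. The column player's payoff there is 2.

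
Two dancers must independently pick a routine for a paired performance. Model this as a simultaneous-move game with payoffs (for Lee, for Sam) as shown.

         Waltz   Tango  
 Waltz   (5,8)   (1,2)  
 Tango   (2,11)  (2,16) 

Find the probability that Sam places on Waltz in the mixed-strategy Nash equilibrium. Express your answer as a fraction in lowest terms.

Sam's mix q on Waltz must make Lee indifferent between Waltz and Tango.
Lee's payoff from Waltz: 5q + 1(1−q). From Tango: 2q + 2(1−q).
Set equal: 3q = 1(1−q) → q = 1/4.

1/4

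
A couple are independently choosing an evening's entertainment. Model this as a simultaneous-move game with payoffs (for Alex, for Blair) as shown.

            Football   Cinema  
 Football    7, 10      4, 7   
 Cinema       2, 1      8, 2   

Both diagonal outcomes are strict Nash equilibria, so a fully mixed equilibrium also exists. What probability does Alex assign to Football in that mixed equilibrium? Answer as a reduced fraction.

Alex's mix p on Football must make Blair indifferent between Football and Cinema.
Blair's payoff from Football: 10p + 1(1−p). From Cinema: 7p + 2(1−p).
Set equal: 3p = 1(1−p) → p = 1/4.

1/4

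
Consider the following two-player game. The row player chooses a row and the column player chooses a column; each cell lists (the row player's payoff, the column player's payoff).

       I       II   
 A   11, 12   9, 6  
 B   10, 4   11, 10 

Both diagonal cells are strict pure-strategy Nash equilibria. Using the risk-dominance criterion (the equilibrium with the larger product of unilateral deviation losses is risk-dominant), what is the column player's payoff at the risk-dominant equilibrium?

At (A, I): the row player loses 11 − 10 = 1 by deviating; the column player loses 12 − 6 = 6. Product = 1·6 = 6.
At (B, II): the row player loses 11 − 9 = 2 by deviating; the column player loses 10 − 4 = 6. Product = 2·6 = 12.
12 > 6, so (B, II) is risk-dominant. The column player's payoff there is 10.

10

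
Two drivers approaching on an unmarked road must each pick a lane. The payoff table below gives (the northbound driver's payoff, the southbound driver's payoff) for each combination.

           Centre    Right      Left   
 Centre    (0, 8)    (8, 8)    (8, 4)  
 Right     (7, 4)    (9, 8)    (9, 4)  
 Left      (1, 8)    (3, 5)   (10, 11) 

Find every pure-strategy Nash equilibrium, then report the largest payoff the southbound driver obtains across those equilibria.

Both Right is a pure NE (the northbound driver: 9 ≥ 8; the southbound driver: 8 ≥ 4). The southbound driver gets 8.
Both Left is a pure NE (the northbound driver: 10 ≥ 9; the southbound driver: 11 ≥ 8). The southbound driver gets 11.
Every other cell has a profitable deviation for at least one player. Highest of {8, 11} is 11.

11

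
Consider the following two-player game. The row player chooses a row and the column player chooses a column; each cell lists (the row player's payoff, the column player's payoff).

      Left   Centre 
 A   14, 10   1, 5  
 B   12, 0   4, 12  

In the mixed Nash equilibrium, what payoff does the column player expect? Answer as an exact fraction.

120/17

The row player mixes with probability p on A, chosen so the column player is indifferent: 10p + 0(1−p) = 5p + 12(1−p) gives p = 12/17.
The column player's expected payoff is 10·12/17 + 0·5/17 = 120/17.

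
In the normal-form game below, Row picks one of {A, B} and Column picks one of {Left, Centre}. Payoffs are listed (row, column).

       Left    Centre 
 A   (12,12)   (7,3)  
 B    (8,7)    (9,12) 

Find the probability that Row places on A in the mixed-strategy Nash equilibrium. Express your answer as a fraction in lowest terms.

Row's mix p on A must make Column indifferent between Left and Centre.
Column's payoff from Left: 12p + 7(1−p). From Centre: 3p + 12(1−p).
Set equal: 9p = 5(1−p) → p = 5/14.

5/14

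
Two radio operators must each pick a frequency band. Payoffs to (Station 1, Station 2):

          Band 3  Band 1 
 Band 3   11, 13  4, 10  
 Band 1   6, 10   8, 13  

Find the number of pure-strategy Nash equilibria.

Both Band 3: Station 1 gets 11 (best alternative 6); Station 2 gets 13 (best alternative 10). Neither deviates — NE.
Both Band 1: Station 1 gets 8 (best alternative 4); Station 2 gets 13 (best alternative 10). Neither deviates — NE.
(Band 3, Band 1) is not a NE: Station 1 would switch to Band 1 (8 > 4).
No other cell survives both best-response checks, so there are 2 pure NE.

2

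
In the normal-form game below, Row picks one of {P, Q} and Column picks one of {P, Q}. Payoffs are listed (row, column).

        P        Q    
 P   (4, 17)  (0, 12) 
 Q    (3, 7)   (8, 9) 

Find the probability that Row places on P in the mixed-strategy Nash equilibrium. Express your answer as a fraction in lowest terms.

2/7

Row's mix p on P must make Column indifferent between P and Q.
Column's payoff from P: 17p + 7(1−p). From Q: 12p + 9(1−p).
Set equal: 5p = 2(1−p) → p = 2/7.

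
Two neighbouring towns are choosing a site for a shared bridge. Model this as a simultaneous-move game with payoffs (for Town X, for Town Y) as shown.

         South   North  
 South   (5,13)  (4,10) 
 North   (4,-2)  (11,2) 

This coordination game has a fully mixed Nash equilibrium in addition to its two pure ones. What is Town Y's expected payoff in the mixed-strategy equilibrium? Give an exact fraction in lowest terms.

Town X mixes with probability p on South, chosen so Town Y is indifferent: 13p + (-2)(1−p) = 10p + 2(1−p) gives p = 4/7.
Town Y's expected payoff is 13·4/7 + (-2)·3/7 = 46/7.

46/7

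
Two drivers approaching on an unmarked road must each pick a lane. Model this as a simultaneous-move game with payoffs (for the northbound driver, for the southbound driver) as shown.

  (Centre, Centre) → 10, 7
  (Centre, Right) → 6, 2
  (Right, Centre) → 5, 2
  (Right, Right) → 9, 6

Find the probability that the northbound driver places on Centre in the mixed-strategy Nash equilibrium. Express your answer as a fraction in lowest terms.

The northbound driver's mix p on Centre must make the southbound driver indifferent between Centre and Right.
The southbound driver's payoff from Centre: 7p + 2(1−p). From Right: 2p + 6(1−p).
Set equal: 5p = 4(1−p) → p = 4/9.

4/9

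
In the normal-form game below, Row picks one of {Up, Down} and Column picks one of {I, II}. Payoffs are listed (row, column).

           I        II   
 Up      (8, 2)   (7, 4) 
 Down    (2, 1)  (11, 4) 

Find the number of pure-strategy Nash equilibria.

(Down, II): Row gets 11 (best alternative 7); Column gets 4 (best alternative 1). Neither deviates — NE.
(Up, I) is not a NE: Column would switch to II (4 > 2).
No other cell survives both best-response checks, so there is 1 pure NE.

1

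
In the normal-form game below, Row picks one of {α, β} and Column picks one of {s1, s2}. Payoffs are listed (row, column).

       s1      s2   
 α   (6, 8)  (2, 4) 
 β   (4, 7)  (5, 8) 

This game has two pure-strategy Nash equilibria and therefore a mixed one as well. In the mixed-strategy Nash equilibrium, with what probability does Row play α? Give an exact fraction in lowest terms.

1/5

Row's mix p on α must make Column indifferent between s1 and s2.
Column's payoff from s1: 8p + 7(1−p). From s2: 4p + 8(1−p).
Set equal: 4p = 1(1−p) → p = 1/5.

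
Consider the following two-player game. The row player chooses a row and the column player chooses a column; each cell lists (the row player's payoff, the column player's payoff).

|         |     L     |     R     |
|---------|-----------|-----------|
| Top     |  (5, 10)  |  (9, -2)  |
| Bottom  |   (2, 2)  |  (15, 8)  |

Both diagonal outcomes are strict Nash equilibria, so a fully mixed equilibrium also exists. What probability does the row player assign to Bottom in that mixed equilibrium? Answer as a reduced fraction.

2/3

The row player's mix p on Top must make the column player indifferent between L and R.
The column player's payoff from L: 10p + 2(1−p). From R: (-2)p + 8(1−p).
Set equal: 12p = 6(1−p) → p = 6/18 = 1/3.
Probability on Bottom is 1 − 1/3 = 2/3.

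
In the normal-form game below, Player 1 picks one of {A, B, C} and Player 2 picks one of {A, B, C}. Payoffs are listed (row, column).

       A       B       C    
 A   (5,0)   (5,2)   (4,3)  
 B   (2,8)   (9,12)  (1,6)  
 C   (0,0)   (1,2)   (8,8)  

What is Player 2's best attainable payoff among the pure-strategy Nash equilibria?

12

Both B is a pure NE (Player 1: 9 ≥ 5; Player 2: 12 ≥ 8). Player 2 gets 12.
Both C is a pure NE (Player 1: 8 ≥ 4; Player 2: 8 ≥ 2). Player 2 gets 8.
Every other cell has a profitable deviation for at least one player. Highest of {12, 8} is 12.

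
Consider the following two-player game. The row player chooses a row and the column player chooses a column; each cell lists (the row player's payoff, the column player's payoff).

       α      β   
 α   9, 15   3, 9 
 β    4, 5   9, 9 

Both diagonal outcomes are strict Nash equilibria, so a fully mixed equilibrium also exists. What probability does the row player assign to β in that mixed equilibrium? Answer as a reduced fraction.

3/5

The row player's mix p on α must make the column player indifferent between α and β.
The column player's payoff from α: 15p + 5(1−p). From β: 9p + 9(1−p).
Set equal: 6p = 4(1−p) → p = 4/10 = 2/5.
Probability on β is 1 − 2/5 = 3/5.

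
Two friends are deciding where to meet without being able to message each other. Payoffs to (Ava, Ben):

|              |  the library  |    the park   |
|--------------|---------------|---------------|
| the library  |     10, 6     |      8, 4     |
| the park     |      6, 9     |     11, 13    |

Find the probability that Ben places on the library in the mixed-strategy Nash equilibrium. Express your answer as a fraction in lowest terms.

Ben's mix q on the library must make Ava indifferent between the library and the park.
Ava's payoff from the library: 10q + 8(1−q). From the park: 6q + 11(1−q).
Set equal: 4q = 3(1−q) → q = 3/7.

3/7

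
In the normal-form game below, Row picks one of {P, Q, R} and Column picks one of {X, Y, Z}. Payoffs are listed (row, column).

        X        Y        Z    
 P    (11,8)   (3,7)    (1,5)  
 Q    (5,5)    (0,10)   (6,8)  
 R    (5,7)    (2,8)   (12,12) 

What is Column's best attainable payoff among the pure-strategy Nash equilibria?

(P, X) is a pure NE (Row: 11 ≥ 5; Column: 8 ≥ 7). Column gets 8.
(R, Z) is a pure NE (Row: 12 ≥ 6; Column: 12 ≥ 8). Column gets 12.
Every other cell has a profitable deviation for at least one player. Highest of {8, 12} is 12.

12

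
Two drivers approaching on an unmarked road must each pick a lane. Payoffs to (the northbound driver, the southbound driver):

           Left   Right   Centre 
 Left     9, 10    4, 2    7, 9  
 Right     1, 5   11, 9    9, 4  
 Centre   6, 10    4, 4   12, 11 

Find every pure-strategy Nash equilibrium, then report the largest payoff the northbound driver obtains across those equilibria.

12

Both Left is a pure NE (the northbound driver: 9 ≥ 6; the southbound driver: 10 ≥ 9). The northbound driver gets 9.
Both Right is a pure NE (the northbound driver: 11 ≥ 4; the southbound driver: 9 ≥ 5). The northbound driver gets 11.
Both Centre is a pure NE (the northbound driver: 12 ≥ 9; the southbound driver: 11 ≥ 10). The northbound driver gets 12.
Every other cell has a profitable deviation for at least one player. Highest of {9, 11, 12} is 12.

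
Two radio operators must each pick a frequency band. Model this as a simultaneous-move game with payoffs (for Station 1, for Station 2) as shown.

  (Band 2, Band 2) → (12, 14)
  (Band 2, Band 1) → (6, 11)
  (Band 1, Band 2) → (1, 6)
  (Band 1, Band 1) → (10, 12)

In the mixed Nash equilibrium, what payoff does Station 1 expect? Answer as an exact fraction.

38/5

Station 2 mixes with probability q on Band 2, chosen so Station 1 is indifferent: 12q + 6(1−q) = 1q + 10(1−q) gives q = 4/15.
Station 1's expected payoff (from either row, since indifferent) is 12·4/15 + 6·11/15 = 38/5.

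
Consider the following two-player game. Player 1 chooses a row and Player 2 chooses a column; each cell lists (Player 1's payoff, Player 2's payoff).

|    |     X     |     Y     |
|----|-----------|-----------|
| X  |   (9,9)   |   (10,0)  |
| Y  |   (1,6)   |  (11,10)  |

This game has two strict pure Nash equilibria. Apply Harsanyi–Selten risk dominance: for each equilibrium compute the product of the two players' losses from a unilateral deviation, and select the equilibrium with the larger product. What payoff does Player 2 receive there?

At both X: Player 1 loses 9 − 1 = 8 by deviating; Player 2 loses 9 − 0 = 9. Product = 8·9 = 72.
At both Y: Player 1 loses 11 − 10 = 1 by deviating; Player 2 loses 10 − 6 = 4. Product = 1·4 = 4.
72 > 4, so both X is risk-dominant. Player 2's payoff there is 9.

9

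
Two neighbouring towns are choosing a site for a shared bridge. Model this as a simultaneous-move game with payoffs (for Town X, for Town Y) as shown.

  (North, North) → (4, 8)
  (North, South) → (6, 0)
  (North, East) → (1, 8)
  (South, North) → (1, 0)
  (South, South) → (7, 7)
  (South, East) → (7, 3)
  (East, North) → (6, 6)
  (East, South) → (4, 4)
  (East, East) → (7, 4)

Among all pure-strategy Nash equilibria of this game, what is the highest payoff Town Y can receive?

7

Both South is a pure NE (Town X: 7 ≥ 6; Town Y: 7 ≥ 3). Town Y gets 7.
(East, North) is a pure NE (Town X: 6 ≥ 4; Town Y: 6 ≥ 4). Town Y gets 6.
Every other cell has a profitable deviation for at least one player. Highest of {7, 6} is 7.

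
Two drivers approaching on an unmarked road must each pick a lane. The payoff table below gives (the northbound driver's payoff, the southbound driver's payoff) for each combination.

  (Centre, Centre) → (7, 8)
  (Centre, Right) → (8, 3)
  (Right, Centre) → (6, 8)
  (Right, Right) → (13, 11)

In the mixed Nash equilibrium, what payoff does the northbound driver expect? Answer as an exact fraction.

43/6

The southbound driver mixes with probability q on Centre, chosen so the northbound driver is indifferent: 7q + 8(1−q) = 6q + 13(1−q) gives q = 5/6.
The northbound driver's expected payoff (from either row, since indifferent) is 7·5/6 + 8·1/6 = 43/6.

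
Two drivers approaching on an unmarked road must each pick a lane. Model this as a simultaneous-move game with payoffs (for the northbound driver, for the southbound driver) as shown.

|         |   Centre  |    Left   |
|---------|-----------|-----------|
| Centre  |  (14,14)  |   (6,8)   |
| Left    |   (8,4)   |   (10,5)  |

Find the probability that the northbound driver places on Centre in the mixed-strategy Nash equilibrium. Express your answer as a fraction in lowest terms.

1/7

The northbound driver's mix p on Centre must make the southbound driver indifferent between Centre and Left.
The southbound driver's payoff from Centre: 14p + 4(1−p). From Left: 8p + 5(1−p).
Set equal: 6p = 1(1−p) → p = 1/7.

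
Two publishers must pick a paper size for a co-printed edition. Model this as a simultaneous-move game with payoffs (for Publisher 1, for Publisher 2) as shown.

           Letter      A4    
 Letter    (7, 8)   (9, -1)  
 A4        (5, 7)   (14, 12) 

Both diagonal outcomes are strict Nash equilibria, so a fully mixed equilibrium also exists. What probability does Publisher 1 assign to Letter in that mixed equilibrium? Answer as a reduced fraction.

5/14

Publisher 1's mix p on Letter must make Publisher 2 indifferent between Letter and A4.
Publisher 2's payoff from Letter: 8p + 7(1−p). From A4: (-1)p + 12(1−p).
Set equal: 9p = 5(1−p) → p = 5/14.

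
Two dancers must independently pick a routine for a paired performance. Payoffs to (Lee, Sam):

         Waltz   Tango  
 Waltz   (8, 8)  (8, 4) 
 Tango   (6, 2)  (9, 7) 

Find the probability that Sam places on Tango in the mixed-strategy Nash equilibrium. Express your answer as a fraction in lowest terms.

Sam's mix q on Waltz must make Lee indifferent between Waltz and Tango.
Lee's payoff from Waltz: 8q + 8(1−q). From Tango: 6q + 9(1−q).
Set equal: 2q = 1(1−q) → q = 1/3.
Probability on Tango is 1 − 1/3 = 2/3.

2/3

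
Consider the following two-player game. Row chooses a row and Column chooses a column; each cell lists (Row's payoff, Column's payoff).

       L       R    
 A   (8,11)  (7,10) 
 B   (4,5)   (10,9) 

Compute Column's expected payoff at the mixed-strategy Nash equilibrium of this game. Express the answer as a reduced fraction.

Row mixes with probability p on A, chosen so Column is indifferent: 11p + 5(1−p) = 10p + 9(1−p) gives p = 4/5.
Column's expected payoff is 11·4/5 + 5·1/5 = 49/5.

49/5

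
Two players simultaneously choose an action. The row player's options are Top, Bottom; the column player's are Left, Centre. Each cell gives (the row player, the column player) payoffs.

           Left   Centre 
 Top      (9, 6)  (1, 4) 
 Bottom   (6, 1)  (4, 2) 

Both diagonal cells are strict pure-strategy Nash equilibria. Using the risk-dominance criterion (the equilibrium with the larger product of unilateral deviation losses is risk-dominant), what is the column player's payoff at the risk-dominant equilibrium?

At (Top, Left): the row player loses 9 − 6 = 3 by deviating; the column player loses 6 − 4 = 2. Product = 3·2 = 6.
At (Bottom, Centre): the row player loses 4 − 1 = 3 by deviating; the column player loses 2 − 1 = 1. Product = 3·1 = 3.
6 > 3, so (Top, Left) is risk-dominant. The column player's payoff there is 6.

6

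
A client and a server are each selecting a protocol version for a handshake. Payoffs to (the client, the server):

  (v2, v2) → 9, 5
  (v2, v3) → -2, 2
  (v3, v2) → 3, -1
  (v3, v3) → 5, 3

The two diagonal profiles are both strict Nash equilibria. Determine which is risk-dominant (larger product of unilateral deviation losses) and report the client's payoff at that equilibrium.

At both v2: the client loses 9 − 3 = 6 by deviating; the server loses 5 − 2 = 3. Product = 6·3 = 18.
At both v3: the client loses 5 − (-2) = 7 by deviating; the server loses 3 − (-1) = 4. Product = 7·4 = 28.
28 > 18, so both v3 is risk-dominant. The client's payoff there is 5.

5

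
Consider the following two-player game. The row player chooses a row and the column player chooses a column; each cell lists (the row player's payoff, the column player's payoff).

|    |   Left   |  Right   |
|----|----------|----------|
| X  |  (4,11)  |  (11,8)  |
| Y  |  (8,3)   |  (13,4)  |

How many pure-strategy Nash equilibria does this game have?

(Y, Right): the row player gets 13 (best alternative 11); the column player gets 4 (best alternative 3). Neither deviates — NE.
(X, Left) is not a NE: the row player would switch to Y (8 > 4).
No other cell survives both best-response checks, so there is 1 pure NE.

1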